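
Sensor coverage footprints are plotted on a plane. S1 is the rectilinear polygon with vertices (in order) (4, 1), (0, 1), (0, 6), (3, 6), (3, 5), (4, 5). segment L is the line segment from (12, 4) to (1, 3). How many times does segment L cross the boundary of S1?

The segment meets the boundary at (4,3.273).

1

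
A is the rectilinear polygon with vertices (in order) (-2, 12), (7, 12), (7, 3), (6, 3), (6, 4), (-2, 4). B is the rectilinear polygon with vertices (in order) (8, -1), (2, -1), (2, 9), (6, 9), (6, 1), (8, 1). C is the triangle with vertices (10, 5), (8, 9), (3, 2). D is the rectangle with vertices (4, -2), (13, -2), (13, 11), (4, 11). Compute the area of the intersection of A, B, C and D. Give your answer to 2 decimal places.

1.73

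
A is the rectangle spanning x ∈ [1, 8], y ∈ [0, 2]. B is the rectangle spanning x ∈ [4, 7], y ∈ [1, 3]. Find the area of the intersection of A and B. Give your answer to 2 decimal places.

3.00

|A∩B|: x∈[4,7], y∈[1,2] → 3·1 = 3.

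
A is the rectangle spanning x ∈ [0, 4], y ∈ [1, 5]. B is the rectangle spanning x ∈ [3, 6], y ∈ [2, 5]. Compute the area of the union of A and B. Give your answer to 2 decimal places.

By inclusion–exclusion:
Individual areas: |A| = 16, |B| = 9.
|A∩B|: x∈[3,4], y∈[2,5] → 1·3 = 3.
|A ∪ B| = 25 − 3 = 22.00.

22.00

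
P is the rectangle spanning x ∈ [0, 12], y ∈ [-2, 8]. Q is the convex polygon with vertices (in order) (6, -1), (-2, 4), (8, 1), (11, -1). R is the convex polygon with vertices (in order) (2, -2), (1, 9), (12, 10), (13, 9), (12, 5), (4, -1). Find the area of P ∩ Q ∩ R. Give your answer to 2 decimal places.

The intersection is the polygon with vertices (7.048,1.286), (4.909,-0.318), (1.663,1.711), (1.551,2.935).
By the shoelace formula its area is 8.04.

8.04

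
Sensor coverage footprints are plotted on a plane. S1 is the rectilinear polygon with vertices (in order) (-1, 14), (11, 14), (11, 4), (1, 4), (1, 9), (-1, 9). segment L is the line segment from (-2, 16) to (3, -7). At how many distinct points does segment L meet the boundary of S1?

2

The segment meets the boundary at (-0.478,9), (-1,11.4).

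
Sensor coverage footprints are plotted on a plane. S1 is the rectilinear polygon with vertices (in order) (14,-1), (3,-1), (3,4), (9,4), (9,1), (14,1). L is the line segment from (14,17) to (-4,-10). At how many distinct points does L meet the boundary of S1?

2

The segment meets the boundary at (5.333,4), (3,0.5).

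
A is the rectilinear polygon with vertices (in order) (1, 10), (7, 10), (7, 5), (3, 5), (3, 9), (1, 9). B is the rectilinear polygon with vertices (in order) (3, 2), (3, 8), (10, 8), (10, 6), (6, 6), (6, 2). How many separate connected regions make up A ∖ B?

A ∖ B splits into 2 disjoint pieces (area 10, area 1).

2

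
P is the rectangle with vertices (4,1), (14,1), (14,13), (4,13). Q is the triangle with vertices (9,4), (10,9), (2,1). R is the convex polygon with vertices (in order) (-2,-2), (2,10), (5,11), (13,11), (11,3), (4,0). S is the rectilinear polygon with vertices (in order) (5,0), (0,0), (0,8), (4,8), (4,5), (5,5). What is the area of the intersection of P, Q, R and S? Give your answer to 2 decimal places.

The intersection is the polygon with vertices (4,1.857), (4,3), (5,4), (5,2.286).
By the shoelace formula its area is 1.43.

1.43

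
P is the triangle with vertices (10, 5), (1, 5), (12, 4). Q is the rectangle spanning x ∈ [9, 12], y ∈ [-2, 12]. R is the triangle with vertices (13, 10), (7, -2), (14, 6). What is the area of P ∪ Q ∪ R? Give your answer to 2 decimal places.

By inclusion–exclusion:
Individual areas: |P| = 4.5, |Q| = 42, |R| = 18.
|P∩Q| = 1.5909.
|P∩R| = 0.6261.
|Q∩R| = 9.
|P∩Q∩R| = 0.6261.
|P ∪ Q ∪ R| = 64.5 − 11.217 + 0.6261 = 53.91.

53.91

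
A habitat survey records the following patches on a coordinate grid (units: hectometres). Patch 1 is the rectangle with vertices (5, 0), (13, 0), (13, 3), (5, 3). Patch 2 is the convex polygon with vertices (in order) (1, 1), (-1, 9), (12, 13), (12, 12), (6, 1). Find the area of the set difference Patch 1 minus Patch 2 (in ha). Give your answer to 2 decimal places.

|Patch 1| = 24, |Patch 1∩Patch 2| = 3.0909.
|Patch 1 ∖ Patch 2| = |Patch 1| − |Patch 1∩Patch 2| = 24 − 3.0909 = 20.91.

20.91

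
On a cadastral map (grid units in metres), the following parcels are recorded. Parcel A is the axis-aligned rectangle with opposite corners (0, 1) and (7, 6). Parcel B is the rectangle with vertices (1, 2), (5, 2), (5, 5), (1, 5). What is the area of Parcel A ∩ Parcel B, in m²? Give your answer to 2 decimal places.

12.00

|Parcel A∩Parcel B|: x∈[1,5], y∈[2,5] → 4·3 = 12.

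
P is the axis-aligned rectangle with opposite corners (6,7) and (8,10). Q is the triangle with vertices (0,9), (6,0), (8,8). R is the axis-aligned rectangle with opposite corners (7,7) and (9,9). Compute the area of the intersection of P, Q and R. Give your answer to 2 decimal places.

The intersection is the polygon with vertices (8,8), (7.75,7), (7,7), (7,8.125).
By the shoelace formula its area is 0.94.

0.94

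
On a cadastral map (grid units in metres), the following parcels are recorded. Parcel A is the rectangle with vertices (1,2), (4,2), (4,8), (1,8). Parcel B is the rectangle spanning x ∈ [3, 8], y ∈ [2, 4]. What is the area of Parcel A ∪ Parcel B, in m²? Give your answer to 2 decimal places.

By inclusion–exclusion:
Individual areas: |Parcel A| = 18, |Parcel B| = 10.
|Parcel A∩Parcel B|: x∈[3,4], y∈[2,4] → 1·2 = 2.
|Parcel A ∪ Parcel B| = 28 − 2 = 26.00.

26.00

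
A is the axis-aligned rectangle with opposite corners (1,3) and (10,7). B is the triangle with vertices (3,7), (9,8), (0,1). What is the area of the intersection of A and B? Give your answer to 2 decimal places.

12.57

The intersection is the polygon with vertices (7.714,7), (2.571,3), (1,3), (3,7).
By the shoelace formula its area is 12.57.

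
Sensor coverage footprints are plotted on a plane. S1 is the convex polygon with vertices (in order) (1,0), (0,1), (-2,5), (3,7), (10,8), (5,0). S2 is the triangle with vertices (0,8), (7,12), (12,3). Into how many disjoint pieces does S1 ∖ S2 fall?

S1 ∖ S2 splits into 2 disjoint pieces (area 44.8078, area 0.2162).

2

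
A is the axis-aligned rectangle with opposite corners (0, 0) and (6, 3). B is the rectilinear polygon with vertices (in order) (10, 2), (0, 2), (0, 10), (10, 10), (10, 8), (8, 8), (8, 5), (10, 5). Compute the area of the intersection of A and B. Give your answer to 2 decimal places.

The intersection is the polygon with vertices (6,3), (6,2), (0,2), (0,3).
By the shoelace formula its area is 6.00.

6.00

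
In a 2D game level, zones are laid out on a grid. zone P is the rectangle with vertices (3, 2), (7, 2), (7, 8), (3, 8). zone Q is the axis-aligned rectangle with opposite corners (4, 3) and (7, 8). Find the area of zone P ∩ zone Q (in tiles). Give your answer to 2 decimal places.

15.00

|zone P∩zone Q|: x∈[4,7], y∈[3,8] → 3·5 = 15.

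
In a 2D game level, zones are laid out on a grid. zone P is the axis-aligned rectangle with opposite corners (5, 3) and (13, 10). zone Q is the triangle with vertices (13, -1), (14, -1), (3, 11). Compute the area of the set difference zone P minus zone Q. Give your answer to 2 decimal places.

53.55

|zone P| = 56, |zone P∩zone Q| = 2.4485.
|zone P ∖ zone Q| = |zone P| − |zone P∩zone Q| = 56 − 2.4485 = 53.55.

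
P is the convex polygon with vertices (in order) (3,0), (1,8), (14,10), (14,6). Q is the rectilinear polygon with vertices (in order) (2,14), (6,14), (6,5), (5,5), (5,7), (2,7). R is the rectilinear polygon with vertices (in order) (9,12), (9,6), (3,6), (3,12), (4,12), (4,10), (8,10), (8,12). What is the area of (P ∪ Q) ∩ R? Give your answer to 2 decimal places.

The region (P ∪ Q) ∩ R is the polygon with vertices (6,8.769), (9,9.231), (9,6), (3,6), (3,12), (4,12), (4,10), (6,10).
By the shoelace formula its area is 23.00.

23.00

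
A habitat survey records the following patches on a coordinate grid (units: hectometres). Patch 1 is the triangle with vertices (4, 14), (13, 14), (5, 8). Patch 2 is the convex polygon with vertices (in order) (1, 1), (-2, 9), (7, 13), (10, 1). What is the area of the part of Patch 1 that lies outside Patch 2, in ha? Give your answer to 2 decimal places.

16.79

|Patch 1| = 27, |Patch 1∩Patch 2| = 10.2119.
|Patch 1 ∖ Patch 2| = |Patch 1| − |Patch 1∩Patch 2| = 27 − 10.2119 = 16.79.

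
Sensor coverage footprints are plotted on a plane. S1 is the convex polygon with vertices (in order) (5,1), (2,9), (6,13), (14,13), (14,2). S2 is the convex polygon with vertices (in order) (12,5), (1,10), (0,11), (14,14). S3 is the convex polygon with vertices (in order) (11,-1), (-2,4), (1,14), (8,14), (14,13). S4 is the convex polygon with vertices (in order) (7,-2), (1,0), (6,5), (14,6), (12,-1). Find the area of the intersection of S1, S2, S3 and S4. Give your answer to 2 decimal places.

0.55

The intersection is the polygon with vertices (12,5), (10.706,5.588), (12.171,5.771).
By the shoelace formula its area is 0.55.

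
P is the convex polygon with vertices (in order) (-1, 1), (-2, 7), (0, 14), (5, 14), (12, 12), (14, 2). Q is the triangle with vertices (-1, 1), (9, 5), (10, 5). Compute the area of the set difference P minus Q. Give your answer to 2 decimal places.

167.50

|P| = 169.5, |P∩Q| = 2.
|P ∖ Q| = |P| − |P∩Q| = 169.5 − 2 = 167.50.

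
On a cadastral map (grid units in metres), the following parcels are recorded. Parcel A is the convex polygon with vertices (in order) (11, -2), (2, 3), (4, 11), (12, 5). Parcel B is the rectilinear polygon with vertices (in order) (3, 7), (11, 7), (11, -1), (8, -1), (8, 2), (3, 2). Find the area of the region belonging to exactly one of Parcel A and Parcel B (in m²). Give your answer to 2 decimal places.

26.24

|Parcel A| = 72, |Parcel B| = 49, |Parcel A∩Parcel B| = 47.3806.
|Parcel A △ Parcel B| = |Parcel A| + |Parcel B| − 2·|Parcel A∩Parcel B| = 72 + 49 − 94.7611 = 26.24.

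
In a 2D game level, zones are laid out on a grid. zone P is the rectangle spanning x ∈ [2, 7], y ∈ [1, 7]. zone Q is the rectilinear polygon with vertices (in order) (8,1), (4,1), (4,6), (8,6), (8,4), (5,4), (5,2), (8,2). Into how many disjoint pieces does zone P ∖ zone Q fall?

zone P ∖ zone Q splits into 2 disjoint pieces (area 4, area 15).

2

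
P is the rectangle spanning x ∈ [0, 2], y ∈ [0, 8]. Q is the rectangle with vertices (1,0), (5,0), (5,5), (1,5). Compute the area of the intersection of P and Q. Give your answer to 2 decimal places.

5.00

|P∩Q|: x∈[1,2], y∈[0,5] → 1·5 = 5.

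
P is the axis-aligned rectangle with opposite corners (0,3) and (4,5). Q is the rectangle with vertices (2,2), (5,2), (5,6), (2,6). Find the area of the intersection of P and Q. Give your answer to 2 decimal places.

|P∩Q|: x∈[2,4], y∈[3,5] → 2·2 = 4.

4.00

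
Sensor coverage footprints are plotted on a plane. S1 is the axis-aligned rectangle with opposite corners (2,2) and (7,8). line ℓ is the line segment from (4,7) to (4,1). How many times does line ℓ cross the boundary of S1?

The segment meets the boundary at (4,2).

1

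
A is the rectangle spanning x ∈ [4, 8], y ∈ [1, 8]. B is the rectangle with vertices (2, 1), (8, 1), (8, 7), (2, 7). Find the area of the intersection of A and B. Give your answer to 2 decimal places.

24.00

|A∩B|: x∈[4,8], y∈[1,7] → 4·6 = 24.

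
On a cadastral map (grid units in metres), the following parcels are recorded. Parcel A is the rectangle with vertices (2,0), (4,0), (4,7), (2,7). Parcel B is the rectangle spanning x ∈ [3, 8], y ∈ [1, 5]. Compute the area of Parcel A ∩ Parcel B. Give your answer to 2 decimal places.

4.00

|Parcel A∩Parcel B|: x∈[3,4], y∈[1,5] → 1·4 = 4.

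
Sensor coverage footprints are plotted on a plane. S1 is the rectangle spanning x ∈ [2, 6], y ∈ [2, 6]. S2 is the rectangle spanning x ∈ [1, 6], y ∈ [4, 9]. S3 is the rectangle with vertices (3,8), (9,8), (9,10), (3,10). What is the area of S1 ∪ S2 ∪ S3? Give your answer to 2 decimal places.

By inclusion–exclusion:
Individual areas: |S1| = 16, |S2| = 25, |S3| = 12.
|S1∩S2|: x∈[2,6], y∈[4,6] → 4·2 = 8.
|S1∩S3| = 0 (no overlap).
|S2∩S3|: x∈[3,6], y∈[8,9] → 3·1 = 3.
|S1∩S2∩S3| = 0.
|S1 ∪ S2 ∪ S3| = 53 − 11 + 0 = 42.00.

42.00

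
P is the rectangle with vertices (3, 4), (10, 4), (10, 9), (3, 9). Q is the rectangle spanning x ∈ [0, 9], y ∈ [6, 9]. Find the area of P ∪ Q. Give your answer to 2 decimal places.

44.00

By inclusion–exclusion:
Individual areas: |P| = 35, |Q| = 27.
|P∩Q|: x∈[3,9], y∈[6,9] → 6·3 = 18.
|P ∪ Q| = 62 − 18 = 44.00.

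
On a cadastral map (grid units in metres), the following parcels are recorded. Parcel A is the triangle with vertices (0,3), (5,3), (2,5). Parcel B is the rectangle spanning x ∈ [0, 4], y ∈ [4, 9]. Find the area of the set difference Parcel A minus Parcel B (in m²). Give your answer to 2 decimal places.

|Parcel A| = 5, |Parcel A∩Parcel B| = 1.25.
|Parcel A ∖ Parcel B| = |Parcel A| − |Parcel A∩Parcel B| = 5 − 1.25 = 3.75.

3.75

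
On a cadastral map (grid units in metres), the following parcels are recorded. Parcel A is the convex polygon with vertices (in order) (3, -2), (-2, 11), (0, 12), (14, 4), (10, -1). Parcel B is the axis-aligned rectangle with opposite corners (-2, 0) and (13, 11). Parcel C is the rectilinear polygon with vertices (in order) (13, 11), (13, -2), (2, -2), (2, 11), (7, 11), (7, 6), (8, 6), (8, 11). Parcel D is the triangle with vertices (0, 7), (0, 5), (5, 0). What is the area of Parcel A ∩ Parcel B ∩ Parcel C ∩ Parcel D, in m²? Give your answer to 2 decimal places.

The intersection is the polygon with vertices (2,4.2), (5,0), (2,3).
By the shoelace formula its area is 1.80.

1.80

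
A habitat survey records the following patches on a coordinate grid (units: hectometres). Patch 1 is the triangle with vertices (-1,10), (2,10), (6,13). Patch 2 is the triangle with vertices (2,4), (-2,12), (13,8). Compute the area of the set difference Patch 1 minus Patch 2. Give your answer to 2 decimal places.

|Patch 1| = 4.5, |Patch 1∩Patch 2| = 2.2677.
|Patch 1 ∖ Patch 2| = |Patch 1| − |Patch 1∩Patch 2| = 4.5 − 2.2677 = 2.23.

2.23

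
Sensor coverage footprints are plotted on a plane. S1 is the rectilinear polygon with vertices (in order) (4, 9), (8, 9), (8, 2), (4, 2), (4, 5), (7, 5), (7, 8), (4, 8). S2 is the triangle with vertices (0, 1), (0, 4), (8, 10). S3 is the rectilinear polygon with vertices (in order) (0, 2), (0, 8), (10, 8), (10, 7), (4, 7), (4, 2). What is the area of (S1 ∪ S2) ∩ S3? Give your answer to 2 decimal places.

10.67

|S1 ∪ S2| = 30.3333.
|(S1 ∪ S2) ∩ S3| = 10.67.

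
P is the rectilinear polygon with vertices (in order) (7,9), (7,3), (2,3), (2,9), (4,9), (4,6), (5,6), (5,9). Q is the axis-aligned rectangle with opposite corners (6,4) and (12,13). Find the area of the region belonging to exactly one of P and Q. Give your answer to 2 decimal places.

|P| = 27, |Q| = 54, |P∩Q| = 5.
|P △ Q| = |P| + |Q| − 2·|P∩Q| = 27 + 54 − 10 = 71.00.

71.00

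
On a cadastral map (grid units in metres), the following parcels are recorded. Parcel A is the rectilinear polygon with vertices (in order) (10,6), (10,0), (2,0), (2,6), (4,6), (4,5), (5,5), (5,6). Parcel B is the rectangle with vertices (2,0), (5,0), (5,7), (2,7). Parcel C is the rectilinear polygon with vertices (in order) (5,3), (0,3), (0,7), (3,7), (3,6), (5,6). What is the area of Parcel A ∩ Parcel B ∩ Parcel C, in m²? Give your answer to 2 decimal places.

8.00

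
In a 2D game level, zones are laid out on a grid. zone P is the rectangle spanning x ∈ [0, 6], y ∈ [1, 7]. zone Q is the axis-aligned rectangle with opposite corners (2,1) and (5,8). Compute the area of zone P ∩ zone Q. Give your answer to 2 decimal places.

|zone P∩zone Q|: x∈[2,5], y∈[1,7] → 3·6 = 18.

18.00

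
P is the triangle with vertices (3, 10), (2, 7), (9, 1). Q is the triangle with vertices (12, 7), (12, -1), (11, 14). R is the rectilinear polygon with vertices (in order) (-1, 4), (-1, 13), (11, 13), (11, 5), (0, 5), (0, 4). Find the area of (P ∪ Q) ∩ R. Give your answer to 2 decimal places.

The region (P ∪ Q) ∩ R is the polygon with vertices (2,7), (3,10), (6.333,5), (4.333,5).
By the shoelace formula its area is 9.50.

9.50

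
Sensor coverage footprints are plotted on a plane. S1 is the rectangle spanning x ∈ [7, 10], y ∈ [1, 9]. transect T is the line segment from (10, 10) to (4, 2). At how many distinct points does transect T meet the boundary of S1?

2

The segment meets the boundary at (7,6), (9.25,9).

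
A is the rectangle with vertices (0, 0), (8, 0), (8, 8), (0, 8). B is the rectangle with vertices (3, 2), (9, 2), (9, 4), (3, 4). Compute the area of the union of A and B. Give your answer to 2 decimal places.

By inclusion–exclusion:
Individual areas: |A| = 64, |B| = 12.
|A∩B|: x∈[3,8], y∈[2,4] → 5·2 = 10.
|A ∪ B| = 76 − 10 = 66.00.

66.00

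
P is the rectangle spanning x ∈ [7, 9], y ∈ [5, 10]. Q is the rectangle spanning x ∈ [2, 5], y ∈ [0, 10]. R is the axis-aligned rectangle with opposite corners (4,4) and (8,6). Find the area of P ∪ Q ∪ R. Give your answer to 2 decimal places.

By inclusion–exclusion:
Individual areas: |P| = 10, |Q| = 30, |R| = 8.
|P∩Q| = 0 (no overlap).
|P∩R|: x∈[7,8], y∈[5,6] → 1·1 = 1.
|Q∩R|: x∈[4,5], y∈[4,6] → 1·2 = 2.
|P∩Q∩R| = 0.
|P ∪ Q ∪ R| = 48 − 3 + 0 = 45.00.

45.00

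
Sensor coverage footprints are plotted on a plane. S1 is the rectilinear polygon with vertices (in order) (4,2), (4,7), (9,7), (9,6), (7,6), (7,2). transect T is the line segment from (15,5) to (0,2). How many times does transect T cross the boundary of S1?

The segment meets the boundary at (4,2.8), (7,3.4).

2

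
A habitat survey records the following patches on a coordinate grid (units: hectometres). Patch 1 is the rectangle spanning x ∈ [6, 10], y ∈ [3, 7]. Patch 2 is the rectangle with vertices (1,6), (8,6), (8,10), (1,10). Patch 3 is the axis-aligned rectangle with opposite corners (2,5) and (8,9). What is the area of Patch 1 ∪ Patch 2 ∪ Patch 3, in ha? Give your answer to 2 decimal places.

By inclusion–exclusion:
Individual areas: |Patch 1| = 16, |Patch 2| = 28, |Patch 3| = 24.
|Patch 1∩Patch 2|: x∈[6,8], y∈[6,7] → 2·1 = 2.
|Patch 1∩Patch 3|: x∈[6,8], y∈[5,7] → 2·2 = 4.
|Patch 2∩Patch 3|: x∈[2,8], y∈[6,9] → 6·3 = 18.
|Patch 1∩Patch 2∩Patch 3| = 2.
|Patch 1 ∪ Patch 2 ∪ Patch 3| = 68 − 24 + 2 = 46.00.

46.00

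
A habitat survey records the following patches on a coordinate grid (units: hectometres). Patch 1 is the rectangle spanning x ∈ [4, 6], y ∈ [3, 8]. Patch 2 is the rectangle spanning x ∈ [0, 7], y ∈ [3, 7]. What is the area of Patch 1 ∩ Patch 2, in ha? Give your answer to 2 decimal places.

|Patch 1∩Patch 2|: x∈[4,6], y∈[3,7] → 2·4 = 8.

8.00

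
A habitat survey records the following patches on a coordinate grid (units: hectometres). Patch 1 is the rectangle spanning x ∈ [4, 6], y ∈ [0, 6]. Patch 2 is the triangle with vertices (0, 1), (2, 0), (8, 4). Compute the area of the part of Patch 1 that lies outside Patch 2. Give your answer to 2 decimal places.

10.25

|Patch 1| = 12, |Patch 1∩Patch 2| = 1.75.
|Patch 1 ∖ Patch 2| = |Patch 1| − |Patch 1∩Patch 2| = 12 − 1.75 = 10.25.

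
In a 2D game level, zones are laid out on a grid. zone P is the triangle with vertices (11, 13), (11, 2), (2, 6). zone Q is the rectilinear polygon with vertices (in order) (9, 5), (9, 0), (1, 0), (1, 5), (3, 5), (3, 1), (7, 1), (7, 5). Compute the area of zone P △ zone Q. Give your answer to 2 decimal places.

66.83

|zone P| = 49.5, |zone Q| = 24, |zone P∩zone Q| = 3.3333.
|zone P △ zone Q| = |zone P| + |zone Q| − 2·|zone P∩zone Q| = 49.5 + 24 − 6.6667 = 66.83.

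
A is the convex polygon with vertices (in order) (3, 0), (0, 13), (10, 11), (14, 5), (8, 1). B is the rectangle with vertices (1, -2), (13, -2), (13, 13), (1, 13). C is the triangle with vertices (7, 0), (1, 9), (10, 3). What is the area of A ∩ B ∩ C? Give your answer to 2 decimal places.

The intersection is the polygon with vertices (6.529,0.706), (1,9), (10,3), (8,1).
By the shoelace formula its area is 21.91.

21.91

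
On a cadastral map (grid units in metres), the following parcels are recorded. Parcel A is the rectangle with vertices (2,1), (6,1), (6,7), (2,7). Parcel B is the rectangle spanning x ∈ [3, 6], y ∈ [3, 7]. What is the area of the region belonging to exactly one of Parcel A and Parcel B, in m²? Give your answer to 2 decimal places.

12.00

|Parcel A∩Parcel B|: x∈[3,6], y∈[3,7] → 3·4 = 12.
|Parcel A △ Parcel B| = |Parcel A| + |Parcel B| − 2·|Parcel A∩Parcel B| = 24 + 12 − 24 = 12.00.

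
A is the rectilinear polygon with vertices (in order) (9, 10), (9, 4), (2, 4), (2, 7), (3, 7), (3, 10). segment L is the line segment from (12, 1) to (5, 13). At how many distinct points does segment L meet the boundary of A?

2

The segment meets the boundary at (6.75,10), (9,6.143).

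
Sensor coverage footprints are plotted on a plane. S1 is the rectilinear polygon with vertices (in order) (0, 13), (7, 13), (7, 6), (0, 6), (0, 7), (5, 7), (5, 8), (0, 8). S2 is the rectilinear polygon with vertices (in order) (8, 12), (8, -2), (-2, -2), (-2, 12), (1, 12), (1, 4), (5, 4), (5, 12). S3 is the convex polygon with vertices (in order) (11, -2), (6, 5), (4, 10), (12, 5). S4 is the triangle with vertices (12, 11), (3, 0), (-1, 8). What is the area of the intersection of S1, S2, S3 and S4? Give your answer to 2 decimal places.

5.05

The intersection is the polygon with vertices (5,7.5), (5,8), (5,9.375), (7,8.125), (7,6), (5.6,6).
By the shoelace formula its area is 5.05.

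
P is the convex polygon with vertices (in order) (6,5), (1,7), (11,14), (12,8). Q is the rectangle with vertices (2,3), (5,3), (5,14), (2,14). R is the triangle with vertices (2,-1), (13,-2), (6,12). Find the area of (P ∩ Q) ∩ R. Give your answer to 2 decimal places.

The region (P ∩ Q) ∩ R is the polygon with vertices (5,5.4), (4.082,5.767), (5,8.75).
By the shoelace formula its area is 1.54.

1.54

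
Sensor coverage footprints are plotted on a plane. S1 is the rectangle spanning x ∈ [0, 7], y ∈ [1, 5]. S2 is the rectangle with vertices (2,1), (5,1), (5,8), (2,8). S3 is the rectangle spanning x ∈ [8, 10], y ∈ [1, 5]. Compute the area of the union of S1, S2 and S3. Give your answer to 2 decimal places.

45.00

By inclusion–exclusion:
Individual areas: |S1| = 28, |S2| = 21, |S3| = 8.
|S1∩S2|: x∈[2,5], y∈[1,5] → 3·4 = 12.
|S1∩S3| = 0 (no overlap).
|S2∩S3| = 0 (no overlap).
|S1∩S2∩S3| = 0.
|S1 ∪ S2 ∪ S3| = 57 − 12 + 0 = 45.00.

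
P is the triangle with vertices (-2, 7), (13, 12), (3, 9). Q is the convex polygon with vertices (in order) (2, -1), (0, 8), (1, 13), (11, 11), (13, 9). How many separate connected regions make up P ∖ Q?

P ∖ Q splits into 2 disjoint pieces (area 0.1407, area 0.1225).

2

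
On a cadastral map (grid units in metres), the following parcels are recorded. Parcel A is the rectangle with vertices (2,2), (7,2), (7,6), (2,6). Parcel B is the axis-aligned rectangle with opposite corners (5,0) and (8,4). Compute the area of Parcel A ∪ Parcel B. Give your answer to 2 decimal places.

By inclusion–exclusion:
Individual areas: |Parcel A| = 20, |Parcel B| = 12.
|Parcel A∩Parcel B|: x∈[5,7], y∈[2,4] → 2·2 = 4.
|Parcel A ∪ Parcel B| = 32 − 4 = 28.00.

28.00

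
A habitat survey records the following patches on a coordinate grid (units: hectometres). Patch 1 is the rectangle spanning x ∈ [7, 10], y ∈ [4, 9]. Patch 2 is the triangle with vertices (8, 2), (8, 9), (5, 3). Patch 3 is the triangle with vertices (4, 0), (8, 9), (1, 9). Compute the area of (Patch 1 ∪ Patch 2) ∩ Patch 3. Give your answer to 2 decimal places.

2.02

The region (Patch 1 ∪ Patch 2) ∩ Patch 3 is the polygon with vertices (5,3), (7,7), (7,9), (8,9), (5.29,2.903).
By the shoelace formula its area is 2.02.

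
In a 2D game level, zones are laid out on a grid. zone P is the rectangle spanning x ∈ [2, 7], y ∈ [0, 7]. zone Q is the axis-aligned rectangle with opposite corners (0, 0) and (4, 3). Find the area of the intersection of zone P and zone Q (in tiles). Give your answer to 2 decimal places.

|zone P∩zone Q|: x∈[2,4], y∈[0,3] → 2·3 = 6.

6.00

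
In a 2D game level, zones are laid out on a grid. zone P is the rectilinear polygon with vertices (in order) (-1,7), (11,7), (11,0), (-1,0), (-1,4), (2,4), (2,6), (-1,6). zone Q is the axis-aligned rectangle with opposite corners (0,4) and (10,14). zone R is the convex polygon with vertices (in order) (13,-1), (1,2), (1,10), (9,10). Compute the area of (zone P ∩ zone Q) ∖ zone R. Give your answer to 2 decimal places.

1.00

|zone P ∩ zone Q| = 26.
|(zone P ∩ zone Q) ∩ zone R| = 25.
|(zone P ∩ zone Q) ∖ zone R| = 26 − 25 = 1.00.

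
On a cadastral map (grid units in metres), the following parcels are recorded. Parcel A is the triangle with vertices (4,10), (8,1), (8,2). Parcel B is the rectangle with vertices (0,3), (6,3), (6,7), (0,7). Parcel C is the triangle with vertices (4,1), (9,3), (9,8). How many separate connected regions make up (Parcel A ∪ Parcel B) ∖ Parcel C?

(Parcel A ∪ Parcel B) ∖ Parcel C splits into 2 disjoint pieces (area 24.3373, area 0.408).

2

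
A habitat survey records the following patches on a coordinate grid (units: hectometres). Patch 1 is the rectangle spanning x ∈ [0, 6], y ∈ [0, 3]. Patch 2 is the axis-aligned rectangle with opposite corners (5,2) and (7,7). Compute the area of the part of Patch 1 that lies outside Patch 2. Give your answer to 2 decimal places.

17.00

|Patch 1∩Patch 2|: x∈[5,6], y∈[2,3] → 1·1 = 1.
|Patch 1| = 18.
|Patch 1 ∖ Patch 2| = |Patch 1| − |Patch 1∩Patch 2| = 18 − 1 = 17.00.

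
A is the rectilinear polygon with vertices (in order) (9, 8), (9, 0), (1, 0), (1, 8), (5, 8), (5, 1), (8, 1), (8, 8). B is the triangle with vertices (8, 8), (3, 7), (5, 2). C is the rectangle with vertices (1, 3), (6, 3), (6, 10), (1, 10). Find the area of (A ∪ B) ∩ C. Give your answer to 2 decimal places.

24.25

The region (A ∪ B) ∩ C is the polygon with vertices (1,8), (5,8), (5,7.4), (6,7.6), (6,4), (5.5,3), (1,3).
By the shoelace formula its area is 24.25.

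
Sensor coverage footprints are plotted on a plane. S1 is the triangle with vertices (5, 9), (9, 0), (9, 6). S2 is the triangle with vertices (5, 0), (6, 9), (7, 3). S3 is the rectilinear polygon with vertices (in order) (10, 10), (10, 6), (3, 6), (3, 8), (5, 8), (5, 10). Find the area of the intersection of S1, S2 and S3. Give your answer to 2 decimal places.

The intersection is the polygon with vertices (5.923,8.308), (6.143,8.143), (6.5,6), (6.333,6), (5.8,7.2).
By the shoelace formula its area is 0.77.

0.77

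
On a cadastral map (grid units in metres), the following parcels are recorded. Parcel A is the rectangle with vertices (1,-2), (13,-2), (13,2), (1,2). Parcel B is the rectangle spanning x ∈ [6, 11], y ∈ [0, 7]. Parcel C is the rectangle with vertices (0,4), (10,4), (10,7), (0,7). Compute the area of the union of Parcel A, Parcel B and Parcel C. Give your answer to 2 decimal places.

By inclusion–exclusion:
Individual areas: |Parcel A| = 48, |Parcel B| = 35, |Parcel C| = 30.
|Parcel A∩Parcel B|: x∈[6,11], y∈[0,2] → 5·2 = 10.
|Parcel A∩Parcel C| = 0 (no overlap).
|Parcel B∩Parcel C|: x∈[6,10], y∈[4,7] → 4·3 = 12.
|Parcel A∩Parcel B∩Parcel C| = 0.
|Parcel A ∪ Parcel B ∪ Parcel C| = 113 − 22 + 0 = 91.00.

91.00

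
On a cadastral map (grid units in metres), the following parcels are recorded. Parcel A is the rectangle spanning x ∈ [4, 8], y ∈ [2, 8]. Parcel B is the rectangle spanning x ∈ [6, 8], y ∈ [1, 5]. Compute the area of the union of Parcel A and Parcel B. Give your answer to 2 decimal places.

By inclusion–exclusion:
Individual areas: |Parcel A| = 24, |Parcel B| = 8.
|Parcel A∩Parcel B|: x∈[6,8], y∈[2,5] → 2·3 = 6.
|Parcel A ∪ Parcel B| = 32 − 6 = 26.00.

26.00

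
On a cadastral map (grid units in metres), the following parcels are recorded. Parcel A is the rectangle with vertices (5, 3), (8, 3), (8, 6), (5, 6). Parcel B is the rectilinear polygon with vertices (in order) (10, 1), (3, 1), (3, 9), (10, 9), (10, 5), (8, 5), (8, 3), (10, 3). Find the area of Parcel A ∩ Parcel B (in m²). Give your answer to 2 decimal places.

9.00

The intersection is the polygon with vertices (8,3), (5,3), (5,6), (8,6), (8,5).
By the shoelace formula its area is 9.00.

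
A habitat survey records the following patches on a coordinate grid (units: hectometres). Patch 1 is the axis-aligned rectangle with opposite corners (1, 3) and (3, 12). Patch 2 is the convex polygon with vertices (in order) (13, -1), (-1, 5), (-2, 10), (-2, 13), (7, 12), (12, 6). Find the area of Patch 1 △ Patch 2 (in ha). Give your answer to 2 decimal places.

|Patch 1| = 18, |Patch 2| = 124.5, |Patch 1∩Patch 2| = 16.5714.
|Patch 1 △ Patch 2| = |Patch 1| + |Patch 2| − 2·|Patch 1∩Patch 2| = 18 + 124.5 − 33.1429 = 109.36.

109.36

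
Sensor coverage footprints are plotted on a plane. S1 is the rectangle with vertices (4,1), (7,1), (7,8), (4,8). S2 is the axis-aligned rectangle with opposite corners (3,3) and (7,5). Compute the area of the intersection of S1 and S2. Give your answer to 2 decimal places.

6.00

|S1∩S2|: x∈[4,7], y∈[3,5] → 3·2 = 6.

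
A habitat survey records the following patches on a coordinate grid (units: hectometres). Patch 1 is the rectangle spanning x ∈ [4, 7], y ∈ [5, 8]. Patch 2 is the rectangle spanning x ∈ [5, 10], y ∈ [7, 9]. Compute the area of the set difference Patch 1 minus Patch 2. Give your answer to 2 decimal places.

7.00

|Patch 1∩Patch 2|: x∈[5,7], y∈[7,8] → 2·1 = 2.
|Patch 1| = 9.
|Patch 1 ∖ Patch 2| = |Patch 1| − |Patch 1∩Patch 2| = 9 − 2 = 7.00.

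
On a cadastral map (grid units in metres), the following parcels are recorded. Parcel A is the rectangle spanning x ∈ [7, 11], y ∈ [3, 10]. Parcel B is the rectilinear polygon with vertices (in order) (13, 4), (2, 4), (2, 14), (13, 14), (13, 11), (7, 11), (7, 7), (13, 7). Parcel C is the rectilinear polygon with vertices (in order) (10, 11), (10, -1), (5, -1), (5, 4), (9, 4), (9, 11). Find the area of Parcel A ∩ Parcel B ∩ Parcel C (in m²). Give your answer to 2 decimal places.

3.00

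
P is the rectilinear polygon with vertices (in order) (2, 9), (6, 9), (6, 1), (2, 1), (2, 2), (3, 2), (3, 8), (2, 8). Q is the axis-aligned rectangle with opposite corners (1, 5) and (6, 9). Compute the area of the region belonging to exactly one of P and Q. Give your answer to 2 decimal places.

20.00

|P| = 26, |Q| = 20, |P∩Q| = 13.
|P △ Q| = |P| + |Q| − 2·|P∩Q| = 26 + 20 − 26 = 20.00.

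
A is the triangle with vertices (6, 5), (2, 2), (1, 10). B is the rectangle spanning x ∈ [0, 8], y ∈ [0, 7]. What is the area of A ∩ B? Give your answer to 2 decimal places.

13.56

The intersection is the polygon with vertices (2,2), (1.375,7), (4,7), (6,5).
By the shoelace formula its area is 13.56.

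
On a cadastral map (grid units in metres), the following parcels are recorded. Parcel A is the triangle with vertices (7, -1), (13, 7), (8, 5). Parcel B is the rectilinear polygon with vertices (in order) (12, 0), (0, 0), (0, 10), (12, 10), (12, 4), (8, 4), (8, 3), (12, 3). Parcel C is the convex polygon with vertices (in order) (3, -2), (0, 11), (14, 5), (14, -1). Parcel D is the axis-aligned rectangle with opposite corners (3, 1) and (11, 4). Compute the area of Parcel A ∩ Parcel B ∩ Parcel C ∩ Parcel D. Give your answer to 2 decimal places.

3.75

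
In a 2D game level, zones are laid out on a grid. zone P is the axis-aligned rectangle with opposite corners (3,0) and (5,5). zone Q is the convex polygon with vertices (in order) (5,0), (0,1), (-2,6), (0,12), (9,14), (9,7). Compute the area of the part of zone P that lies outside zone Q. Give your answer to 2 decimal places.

|zone P| = 10, |zone P∩zone Q| = 9.6.
|zone P ∖ zone Q| = |zone P| − |zone P∩zone Q| = 10 − 9.6 = 0.40.

0.40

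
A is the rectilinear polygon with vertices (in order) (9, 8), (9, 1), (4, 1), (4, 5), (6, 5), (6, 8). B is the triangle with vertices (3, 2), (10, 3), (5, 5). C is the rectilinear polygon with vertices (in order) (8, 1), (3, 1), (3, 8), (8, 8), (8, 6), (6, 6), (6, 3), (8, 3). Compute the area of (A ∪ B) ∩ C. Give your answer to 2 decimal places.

16.68

|A ∪ B| = 29.95.
|(A ∪ B) ∩ C| = 16.68.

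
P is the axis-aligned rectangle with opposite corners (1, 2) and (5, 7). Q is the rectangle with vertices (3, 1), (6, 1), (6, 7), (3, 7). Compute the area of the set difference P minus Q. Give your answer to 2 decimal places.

|P∩Q|: x∈[3,5], y∈[2,7] → 2·5 = 10.
|P| = 20.
|P ∖ Q| = |P| − |P∩Q| = 20 − 10 = 10.00.

10.00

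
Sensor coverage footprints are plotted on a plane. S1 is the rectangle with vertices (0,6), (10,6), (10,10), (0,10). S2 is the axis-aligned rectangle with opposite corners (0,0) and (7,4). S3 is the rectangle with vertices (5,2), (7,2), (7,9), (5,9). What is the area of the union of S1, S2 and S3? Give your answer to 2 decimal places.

By inclusion–exclusion:
Individual areas: |S1| = 40, |S2| = 28, |S3| = 14.
|S1∩S2| = 0 (no overlap).
|S1∩S3|: x∈[5,7], y∈[6,9] → 2·3 = 6.
|S2∩S3|: x∈[5,7], y∈[2,4] → 2·2 = 4.
|S1∩S2∩S3| = 0.
|S1 ∪ S2 ∪ S3| = 82 − 10 + 0 = 72.00.

72.00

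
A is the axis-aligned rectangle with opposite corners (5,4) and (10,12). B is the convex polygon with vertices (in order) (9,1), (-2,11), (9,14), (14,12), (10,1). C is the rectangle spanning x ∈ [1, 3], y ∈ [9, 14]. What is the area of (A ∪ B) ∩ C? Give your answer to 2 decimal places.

6.18

The region (A ∪ B) ∩ C is the polygon with vertices (3,12.364), (3,9), (1,9), (1,11.818).
By the shoelace formula its area is 6.18.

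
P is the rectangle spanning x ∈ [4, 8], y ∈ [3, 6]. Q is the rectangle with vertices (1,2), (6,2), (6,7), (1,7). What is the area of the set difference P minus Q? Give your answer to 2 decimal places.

|P∩Q|: x∈[4,6], y∈[3,6] → 2·3 = 6.
|P| = 12.
|P ∖ Q| = |P| − |P∩Q| = 12 − 6 = 6.00.

6.00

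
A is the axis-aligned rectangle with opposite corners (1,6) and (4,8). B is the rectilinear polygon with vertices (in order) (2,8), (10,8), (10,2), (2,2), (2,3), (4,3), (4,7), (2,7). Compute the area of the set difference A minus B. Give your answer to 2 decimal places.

|A| = 6, |A∩B| = 2.
|A ∖ B| = |A| − |A∩B| = 6 − 2 = 4.00.

4.00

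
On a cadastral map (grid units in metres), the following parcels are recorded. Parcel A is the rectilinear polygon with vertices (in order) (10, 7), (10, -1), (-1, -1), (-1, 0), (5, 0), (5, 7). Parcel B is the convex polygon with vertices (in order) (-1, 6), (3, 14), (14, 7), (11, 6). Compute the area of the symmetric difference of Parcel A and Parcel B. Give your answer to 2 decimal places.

|Parcel A| = 46, |Parcel B| = 64, |Parcel A∩Parcel B| = 5.
|Parcel A △ Parcel B| = |Parcel A| + |Parcel B| − 2·|Parcel A∩Parcel B| = 46 + 64 − 10 = 100.00.

100.00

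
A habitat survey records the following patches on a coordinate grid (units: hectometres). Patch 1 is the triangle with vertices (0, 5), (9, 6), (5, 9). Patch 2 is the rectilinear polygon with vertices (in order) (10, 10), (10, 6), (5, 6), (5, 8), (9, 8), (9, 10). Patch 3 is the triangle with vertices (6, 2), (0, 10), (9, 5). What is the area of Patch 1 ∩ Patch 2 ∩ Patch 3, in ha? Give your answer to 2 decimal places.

1.34

The intersection is the polygon with vertices (5,6), (5,7.222), (7.2,6).
By the shoelace formula its area is 1.34.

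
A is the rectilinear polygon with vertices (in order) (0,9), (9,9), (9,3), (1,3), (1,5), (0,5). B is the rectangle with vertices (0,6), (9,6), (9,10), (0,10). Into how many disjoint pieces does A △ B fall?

A △ B splits into 2 disjoint pieces (area 9, area 25).

2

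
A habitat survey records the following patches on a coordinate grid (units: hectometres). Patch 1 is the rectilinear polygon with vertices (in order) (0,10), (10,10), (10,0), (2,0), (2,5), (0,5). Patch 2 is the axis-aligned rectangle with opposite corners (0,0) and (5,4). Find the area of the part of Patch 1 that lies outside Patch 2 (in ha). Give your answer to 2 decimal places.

|Patch 1| = 90, |Patch 1∩Patch 2| = 12.
|Patch 1 ∖ Patch 2| = |Patch 1| − |Patch 1∩Patch 2| = 90 − 12 = 78.00.

78.00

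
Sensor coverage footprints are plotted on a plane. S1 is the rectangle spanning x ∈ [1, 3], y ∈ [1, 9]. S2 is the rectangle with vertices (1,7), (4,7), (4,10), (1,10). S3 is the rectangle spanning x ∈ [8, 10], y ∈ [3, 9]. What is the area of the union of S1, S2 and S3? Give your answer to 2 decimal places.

By inclusion–exclusion:
Individual areas: |S1| = 16, |S2| = 9, |S3| = 12.
|S1∩S2|: x∈[1,3], y∈[7,9] → 2·2 = 4.
|S1∩S3| = 0 (no overlap).
|S2∩S3| = 0 (no overlap).
|S1∩S2∩S3| = 0.
|S1 ∪ S2 ∪ S3| = 37 − 4 + 0 = 33.00.

33.00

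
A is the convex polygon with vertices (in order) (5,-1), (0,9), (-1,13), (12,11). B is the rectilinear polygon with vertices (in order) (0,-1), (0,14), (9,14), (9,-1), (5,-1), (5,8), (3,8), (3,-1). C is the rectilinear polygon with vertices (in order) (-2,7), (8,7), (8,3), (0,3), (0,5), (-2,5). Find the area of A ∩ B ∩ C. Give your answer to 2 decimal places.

15.62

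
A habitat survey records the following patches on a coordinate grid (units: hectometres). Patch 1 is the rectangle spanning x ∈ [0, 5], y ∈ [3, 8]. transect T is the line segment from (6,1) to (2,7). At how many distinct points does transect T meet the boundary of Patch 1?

The segment meets the boundary at (4.667,3).

1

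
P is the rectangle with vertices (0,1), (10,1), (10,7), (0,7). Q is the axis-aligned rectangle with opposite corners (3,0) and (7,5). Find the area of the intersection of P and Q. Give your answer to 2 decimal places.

|P∩Q|: x∈[3,7], y∈[1,5] → 4·4 = 16.

16.00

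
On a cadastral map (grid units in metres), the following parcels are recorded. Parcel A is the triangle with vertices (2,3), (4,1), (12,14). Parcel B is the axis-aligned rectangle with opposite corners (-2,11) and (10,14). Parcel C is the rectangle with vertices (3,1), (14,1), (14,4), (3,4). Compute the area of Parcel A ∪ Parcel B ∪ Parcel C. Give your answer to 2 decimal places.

84.44

By inclusion–exclusion:
Individual areas: |Parcel A| = 21, |Parcel B| = 36, |Parcel C| = 33.
|Parcel A∩Parcel B| = 0.2909.
|Parcel A∩Parcel C| = 5.2692.
|Parcel B∩Parcel C| = 0 (no overlap).
|Parcel A∩Parcel B∩Parcel C| = 0.
|Parcel A ∪ Parcel B ∪ Parcel C| = 90 − 5.5601 + 0 = 84.44.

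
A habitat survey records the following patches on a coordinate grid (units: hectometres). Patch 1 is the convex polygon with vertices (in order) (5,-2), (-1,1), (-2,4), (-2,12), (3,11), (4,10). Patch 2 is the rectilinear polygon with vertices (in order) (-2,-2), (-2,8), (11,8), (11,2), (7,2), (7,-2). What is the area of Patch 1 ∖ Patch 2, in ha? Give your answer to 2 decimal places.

|Patch 1| = 72.5, |Patch 1∩Patch 2| = 52.3333.
|Patch 1 ∖ Patch 2| = |Patch 1| − |Patch 1∩Patch 2| = 72.5 − 52.3333 = 20.17.

20.17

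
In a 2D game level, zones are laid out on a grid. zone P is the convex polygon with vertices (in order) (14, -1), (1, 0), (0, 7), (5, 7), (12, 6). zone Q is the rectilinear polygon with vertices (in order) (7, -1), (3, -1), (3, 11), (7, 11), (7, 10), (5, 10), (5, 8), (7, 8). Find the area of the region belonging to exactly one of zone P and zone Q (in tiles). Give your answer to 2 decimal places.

|zone P| = 88.5, |zone Q| = 44, |zone P∩zone Q| = 28.9451.
|zone P △ zone Q| = |zone P| + |zone Q| − 2·|zone P∩zone Q| = 88.5 + 44 − 57.8901 = 74.61.

74.61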